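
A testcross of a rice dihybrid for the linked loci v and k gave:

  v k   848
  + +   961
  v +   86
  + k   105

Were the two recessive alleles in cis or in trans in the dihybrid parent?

cis

The two most frequent classes are + + (961) and v k (848); these are the parental (non-recombinant) types.
So the F1 carried + + on one chromosome and v k on the other — the recessive alleles are on the same chromosome (cis / coupling).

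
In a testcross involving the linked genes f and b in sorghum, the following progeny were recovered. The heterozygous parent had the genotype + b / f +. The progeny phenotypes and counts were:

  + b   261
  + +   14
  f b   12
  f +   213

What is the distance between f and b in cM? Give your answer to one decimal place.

5.2 cM

The recombinant classes are + + and f b: 14 + 12 = 26.
Recombination frequency = 26/500 = 0.0520 ≈ 5.2%, i.e. 5.2 cM.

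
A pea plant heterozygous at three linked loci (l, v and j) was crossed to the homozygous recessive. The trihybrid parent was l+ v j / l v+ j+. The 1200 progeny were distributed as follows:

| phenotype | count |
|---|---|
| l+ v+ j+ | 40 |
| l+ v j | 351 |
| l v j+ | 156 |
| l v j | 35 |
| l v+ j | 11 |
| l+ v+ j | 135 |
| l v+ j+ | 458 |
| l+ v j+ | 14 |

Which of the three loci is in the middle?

j

The two rarest classes, l+ v j+ and l v+ j, are the double crossovers. Comparing them with the parentals, only the j allele has switched, so j is the middle locus and the order is v – j – l.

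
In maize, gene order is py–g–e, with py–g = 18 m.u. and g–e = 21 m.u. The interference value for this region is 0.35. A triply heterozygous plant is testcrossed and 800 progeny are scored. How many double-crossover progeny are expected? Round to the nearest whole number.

Map distances give recombination frequencies of 0.180 and 0.210 for the two intervals.
With interference 0.35 (so coincidence = 0.65), expected double-crossover frequency = 0.180 × 0.210 × 0.65 = 0.02457.
Expected number = 0.02457 × 800 = 19.66 ≈ 20.

20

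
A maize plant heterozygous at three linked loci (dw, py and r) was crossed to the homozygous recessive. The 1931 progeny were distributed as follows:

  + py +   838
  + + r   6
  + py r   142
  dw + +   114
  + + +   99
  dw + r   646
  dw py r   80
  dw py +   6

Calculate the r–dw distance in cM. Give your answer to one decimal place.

13.9 cM

The two most frequent reciprocal classes, + py + and dw + r, are the parental types, so the F1 was + py + / dw + r.
The two rarest classes, dw py + and + + r, are the double crossovers. Comparing them with the parentals, only the dw allele has switched, so dw is the middle locus and the order is r – dw – py.
Crossovers in the r–dw interval produce the single-crossover classes + py r and dw + + (142 + 114 = 256) plus the double crossovers (12).
RF(r–dw) = (256 + 12) / 1931 = 268/1931 = 0.1388 → 13.9 cM.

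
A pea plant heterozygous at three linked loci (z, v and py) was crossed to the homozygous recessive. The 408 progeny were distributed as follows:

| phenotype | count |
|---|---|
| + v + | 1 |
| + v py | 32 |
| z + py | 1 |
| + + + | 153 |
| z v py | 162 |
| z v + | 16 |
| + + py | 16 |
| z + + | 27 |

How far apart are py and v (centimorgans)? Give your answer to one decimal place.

The two most frequent reciprocal classes, + + + and z v py, are the parental types, so the F1 was + + + / z v py.
The two rarest classes, + v + and z + py, are the double crossovers. Comparing them with the parentals, only the v allele has switched, so v is the middle locus and the order is py – v – z.
Crossovers in the py–v interval produce the single-crossover classes + + py and z v + (16 + 16 = 32) plus the double crossovers (2).
RF(py–v) = (32 + 2) / 408 = 34/408 = 0.0833 → 8.3 centimorgans.

8.3 centimorgans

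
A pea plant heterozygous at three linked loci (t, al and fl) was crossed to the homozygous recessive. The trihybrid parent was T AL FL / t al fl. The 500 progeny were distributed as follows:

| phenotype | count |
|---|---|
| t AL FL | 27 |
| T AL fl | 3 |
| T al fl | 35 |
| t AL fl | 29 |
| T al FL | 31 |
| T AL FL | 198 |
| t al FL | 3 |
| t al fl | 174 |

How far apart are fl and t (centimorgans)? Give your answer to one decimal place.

13.6 centimorgans

The two rarest classes, T AL fl and t al FL, are the double crossovers. Comparing them with the parentals, only the fl allele has switched, so fl is the middle locus and the order is t – fl – al.
Crossovers in the t–fl interval produce the single-crossover classes t AL FL and T al fl (27 + 35 = 62) plus the double crossovers (6).
RF(t–fl) = (62 + 6) / 500 = 68/500 = 0.1360 → 13.6 centimorgans.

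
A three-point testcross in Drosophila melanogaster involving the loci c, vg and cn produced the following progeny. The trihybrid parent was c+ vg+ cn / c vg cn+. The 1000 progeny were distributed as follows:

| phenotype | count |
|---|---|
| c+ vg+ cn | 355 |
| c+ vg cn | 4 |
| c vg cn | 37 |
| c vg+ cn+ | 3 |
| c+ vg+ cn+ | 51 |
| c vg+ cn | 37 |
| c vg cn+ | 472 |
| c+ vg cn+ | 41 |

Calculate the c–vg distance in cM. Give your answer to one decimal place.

The two rarest classes, c+ vg cn and c vg+ cn+, are the double crossovers. Comparing them with the parentals, only the vg allele has switched, so vg is the middle locus and the order is cn – vg – c.
Crossovers in the vg–c interval produce the single-crossover classes c vg+ cn and c+ vg cn+ (37 + 41 = 78) plus the double crossovers (7).
RF(vg–c) = (78 + 7) / 1000 = 85/1000 = 0.0850 → 8.5 cM.

8.5 cM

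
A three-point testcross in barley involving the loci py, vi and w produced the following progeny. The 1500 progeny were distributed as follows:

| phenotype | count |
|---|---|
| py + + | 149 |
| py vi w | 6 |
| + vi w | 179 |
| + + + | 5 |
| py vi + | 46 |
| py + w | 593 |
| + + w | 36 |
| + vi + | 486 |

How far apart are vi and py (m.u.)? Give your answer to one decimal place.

The two most frequent reciprocal classes, + vi + and py + w, are the parental types, so the F1 was + vi + / py + w.
The two rarest classes, + + + and py vi w, are the double crossovers. Comparing them with the parentals, only the vi allele has switched, so vi is the middle locus and the order is w – vi – py.
Crossovers in the vi–py interval produce the single-crossover classes py vi + and + + w (46 + 36 = 82) plus the double crossovers (11).
RF(vi–py) = (82 + 11) / 1500 = 93/1500 = 0.0620 → 6.2 m.u.

6.2 m.u.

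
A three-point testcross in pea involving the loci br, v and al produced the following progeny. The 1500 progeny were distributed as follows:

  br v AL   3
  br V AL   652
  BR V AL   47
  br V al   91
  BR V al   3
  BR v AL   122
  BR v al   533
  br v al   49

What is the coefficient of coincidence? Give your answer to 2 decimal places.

The two most frequent reciprocal classes, br V AL and BR v al, are the parental types, so the F1 was br V AL / BR v al.
The two rarest classes, br v AL and BR V al, are the double crossovers. Comparing them with the parentals, only the v allele has switched, so v is the middle locus and the order is br – v – al.
br–v: (96 + 6)/1500 = 0.0680; v–al: (213 + 6)/1500 = 0.1460.
Expected DCO frequency = 0.0680 × 0.1460 ≈ 0.00993; observed = 6/1500 ≈ 0.00400.
Coefficient of coincidence = 0.00400/0.00993 ≈ 0.40.

0.40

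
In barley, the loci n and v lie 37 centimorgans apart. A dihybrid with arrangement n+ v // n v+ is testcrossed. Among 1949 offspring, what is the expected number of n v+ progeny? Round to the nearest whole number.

A map distance of 37 centimorgans corresponds to a recombination frequency of 0.370.
The F1 is n+ v / n v+, so n v+ is a parental gamete class with expected frequency (1 − r)/2 = 0.630/2 = 0.3150.
Expected number = 0.3150 × 1949 = 613.94 ≈ 614.

614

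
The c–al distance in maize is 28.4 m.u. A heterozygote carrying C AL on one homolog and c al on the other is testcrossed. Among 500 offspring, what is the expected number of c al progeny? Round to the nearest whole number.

A map distance of 28.4 m.u. corresponds to a recombination frequency of 0.284.
The F1 is C AL / c al, so c al is a parental gamete class with expected frequency (1 − r)/2 = 0.716/2 = 0.3580.
Expected number = 0.3580 × 500 = 179.00 ≈ 179.

179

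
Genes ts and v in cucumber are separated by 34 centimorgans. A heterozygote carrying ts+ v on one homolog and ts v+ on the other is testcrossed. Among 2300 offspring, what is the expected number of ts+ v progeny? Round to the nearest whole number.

759

A map distance of 34 centimorgans corresponds to a recombination frequency of 0.340.
The F1 is ts+ v / ts v+, so ts+ v is a parental gamete class with expected frequency (1 − r)/2 = 0.660/2 = 0.3300.
Expected number = 0.3300 × 2300 = 759.00 ≈ 759.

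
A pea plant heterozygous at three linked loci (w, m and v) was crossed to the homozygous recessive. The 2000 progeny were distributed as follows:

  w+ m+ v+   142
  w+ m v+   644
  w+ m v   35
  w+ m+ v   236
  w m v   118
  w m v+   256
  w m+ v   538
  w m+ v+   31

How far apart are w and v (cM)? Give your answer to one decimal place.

27.9 cM

The two most frequent reciprocal classes, w m+ v and w+ m v+, are the parental types, so the F1 was w m+ v / w+ m v+.
The two rarest classes, w m+ v+ and w+ m v, are the double crossovers. Comparing them with the parentals, only the v allele has switched, so v is the middle locus and the order is m – v – w.
Crossovers in the v–w interval produce the single-crossover classes w+ m+ v and w m v+ (236 + 256 = 492) plus the double crossovers (66).
RF(v–w) = (492 + 66) / 2000 = 558/2000 = 0.2790 → 27.9 cM.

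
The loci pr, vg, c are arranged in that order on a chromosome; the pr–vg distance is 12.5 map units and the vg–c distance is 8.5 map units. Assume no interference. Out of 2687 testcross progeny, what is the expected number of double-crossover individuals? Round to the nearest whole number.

Map distances give recombination frequencies of 0.125 and 0.085 for the two intervals.
With no interference, expected double-crossover frequency = 0.125 × 0.085 = 0.01063.
Expected number = 0.01063 × 2687 = 28.55 ≈ 29.

29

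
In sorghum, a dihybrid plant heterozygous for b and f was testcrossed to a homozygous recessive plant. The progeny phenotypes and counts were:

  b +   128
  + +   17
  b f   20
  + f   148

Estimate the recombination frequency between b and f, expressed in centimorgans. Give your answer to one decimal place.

11.8 centimorgans

The two most frequent classes, + f (148) and b + (128), are the parental types, so the F1 was + f / b +.
The recombinant classes are + + and b f: 17 + 20 = 37.
Recombination frequency = 37/313 = 0.1182 ≈ 11.8%, i.e. 11.8 centimorgans.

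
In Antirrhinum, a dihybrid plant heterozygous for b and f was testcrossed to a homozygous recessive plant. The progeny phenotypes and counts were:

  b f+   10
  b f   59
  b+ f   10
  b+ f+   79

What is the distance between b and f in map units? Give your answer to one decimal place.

The two most frequent classes, b+ f+ (79) and b f (59), are the parental types, so the F1 was b+ f+ / b f.
The recombinant classes are b+ f and b f+: 10 + 10 = 20.
Recombination frequency = 20/158 = 0.1266 ≈ 12.7%, i.e. 12.7 map units.

12.7 map units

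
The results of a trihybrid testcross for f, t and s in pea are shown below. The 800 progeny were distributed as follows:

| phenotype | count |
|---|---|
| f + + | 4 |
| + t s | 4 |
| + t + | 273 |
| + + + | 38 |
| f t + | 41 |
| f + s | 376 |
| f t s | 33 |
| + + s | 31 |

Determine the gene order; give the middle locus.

The two most frequent reciprocal classes, + t + and f + s, are the parental types, so the F1 was + t + / f + s.
The two rarest classes, + t s and f + +, are the double crossovers. Comparing them with the parentals, only the s allele has switched, so s is the middle locus and the order is f – s – t.

s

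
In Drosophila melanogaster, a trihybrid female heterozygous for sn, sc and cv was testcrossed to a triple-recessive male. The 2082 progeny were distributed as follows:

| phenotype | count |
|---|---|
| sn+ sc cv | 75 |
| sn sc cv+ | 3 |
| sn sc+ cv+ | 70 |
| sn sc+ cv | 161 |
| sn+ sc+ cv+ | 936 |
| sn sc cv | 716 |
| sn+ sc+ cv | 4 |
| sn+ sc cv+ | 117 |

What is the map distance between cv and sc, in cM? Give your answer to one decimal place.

The two most frequent reciprocal classes, sn+ sc+ cv+ and sn sc cv, are the parental types, so the F1 was sn+ sc+ cv+ / sn sc cv.
The two rarest classes, sn+ sc+ cv and sn sc cv+, are the double crossovers. Comparing them with the parentals, only the cv allele has switched, so cv is the middle locus and the order is sn – cv – sc.
Crossovers in the cv–sc interval produce the single-crossover classes sn+ sc cv+ and sn sc+ cv (117 + 161 = 278) plus the double crossovers (7).
RF(cv–sc) = (278 + 7) / 2082 = 285/2082 = 0.1369 → 13.7 cM.

13.7 cM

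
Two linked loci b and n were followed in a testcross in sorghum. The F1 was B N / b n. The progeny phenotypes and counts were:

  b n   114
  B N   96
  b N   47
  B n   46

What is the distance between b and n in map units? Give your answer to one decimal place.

The recombinant classes are B n and b N: 46 + 47 = 93.
Recombination frequency = 93/303 = 0.3069 ≈ 30.7%, i.e. 30.7 map units.

30.7 map units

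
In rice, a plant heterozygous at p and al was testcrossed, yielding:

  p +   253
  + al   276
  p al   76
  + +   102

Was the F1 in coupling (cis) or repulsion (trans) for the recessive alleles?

The two most frequent classes are + al (276) and p + (253); these are the parental (non-recombinant) types.
So the F1 carried + al on one chromosome and p + on the other — the recessive alleles are on opposite chromosomes (trans / repulsion).

trans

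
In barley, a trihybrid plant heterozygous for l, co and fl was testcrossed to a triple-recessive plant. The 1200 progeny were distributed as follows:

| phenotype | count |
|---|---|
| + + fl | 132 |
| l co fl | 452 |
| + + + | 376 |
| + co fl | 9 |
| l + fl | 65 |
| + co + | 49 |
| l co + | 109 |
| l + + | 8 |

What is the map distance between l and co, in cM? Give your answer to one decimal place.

The two most frequent reciprocal classes, + + + and l co fl, are the parental types, so the F1 was + + + / l co fl.
The two rarest classes, l + + and + co fl, are the double crossovers. Comparing them with the parentals, only the l allele has switched, so l is the middle locus and the order is fl – l – co.
Crossovers in the l–co interval produce the single-crossover classes + co + and l + fl (49 + 65 = 114) plus the double crossovers (17).
RF(l–co) = (114 + 17) / 1200 = 131/1200 = 0.1092 → 10.9 cM.

10.9 cM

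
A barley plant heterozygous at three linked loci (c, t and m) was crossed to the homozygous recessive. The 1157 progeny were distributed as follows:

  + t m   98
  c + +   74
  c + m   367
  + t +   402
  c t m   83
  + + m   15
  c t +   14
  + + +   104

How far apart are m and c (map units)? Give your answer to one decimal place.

The two most frequent reciprocal classes, + t + and c + m, are the parental types, so the F1 was + t + / c + m.
The two rarest classes, c t + and + + m, are the double crossovers. Comparing them with the parentals, only the c allele has switched, so c is the middle locus and the order is t – c – m.
Crossovers in the c–m interval produce the single-crossover classes + t m and c + + (98 + 74 = 172) plus the double crossovers (29).
RF(c–m) = (172 + 29) / 1157 = 201/1157 = 0.1737 → 17.4 map units.

17.4 map units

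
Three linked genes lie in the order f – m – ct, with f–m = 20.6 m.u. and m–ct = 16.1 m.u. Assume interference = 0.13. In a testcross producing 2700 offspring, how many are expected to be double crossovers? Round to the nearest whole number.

Map distances give recombination frequencies of 0.206 and 0.161 for the two intervals.
With interference 0.13 (so coincidence = 0.87), expected double-crossover frequency = 0.206 × 0.161 × 0.87 = 0.02885.
Expected number = 0.02885 × 2700 = 77.91 ≈ 78.

78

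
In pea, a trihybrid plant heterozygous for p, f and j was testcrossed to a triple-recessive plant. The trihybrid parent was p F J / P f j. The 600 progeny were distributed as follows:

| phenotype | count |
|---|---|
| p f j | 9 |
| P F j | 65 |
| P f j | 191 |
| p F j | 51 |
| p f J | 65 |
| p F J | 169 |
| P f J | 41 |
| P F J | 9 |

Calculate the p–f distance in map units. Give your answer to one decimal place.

24.7 map units

The two rarest classes, P F J and p f j, are the double crossovers. Comparing them with the parentals, only the p allele has switched, so p is the middle locus and the order is j – p – f.
Crossovers in the p–f interval produce the single-crossover classes p f J and P F j (65 + 65 = 130) plus the double crossovers (18).
RF(p–f) = (130 + 18) / 600 = 148/600 = 0.2467 → 24.7 map units.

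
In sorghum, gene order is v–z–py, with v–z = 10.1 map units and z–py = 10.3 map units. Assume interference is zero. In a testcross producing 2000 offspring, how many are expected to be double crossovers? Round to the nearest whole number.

21

Map distances give recombination frequencies of 0.101 and 0.103 for the two intervals.
With no interference, expected double-crossover frequency = 0.101 × 0.103 = 0.01040.
Expected number = 0.01040 × 2000 = 20.81 ≈ 21.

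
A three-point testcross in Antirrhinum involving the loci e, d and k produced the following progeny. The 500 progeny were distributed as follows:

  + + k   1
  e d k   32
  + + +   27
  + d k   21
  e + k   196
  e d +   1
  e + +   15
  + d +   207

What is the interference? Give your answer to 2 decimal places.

The two most frequent reciprocal classes, + d + and e + k, are the parental types, so the F1 was + d + / e + k.
The two rarest classes, e d + and + + k, are the double crossovers. Comparing them with the parentals, only the e allele has switched, so e is the middle locus and the order is d – e – k.
d–e: (59 + 2)/500 = 0.1220; e–k: (36 + 2)/500 = 0.0760.
Expected DCO frequency = 0.1220 × 0.0760 ≈ 0.00927; observed = 2/500 ≈ 0.00400.
Coefficient of coincidence = 0.00400/0.00927 ≈ 0.43; interference = 1 − 0.43 = 0.57.

0.57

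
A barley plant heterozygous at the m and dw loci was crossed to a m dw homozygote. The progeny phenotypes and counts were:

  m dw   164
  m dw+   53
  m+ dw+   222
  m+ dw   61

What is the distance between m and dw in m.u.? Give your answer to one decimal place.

22.8 m.u.

The two most frequent classes, m+ dw+ (222) and m dw (164), are the parental types, so the F1 was m+ dw+ / m dw.
The recombinant classes are m+ dw and m dw+: 61 + 53 = 114.
Recombination frequency = 114/500 = 0.2280 ≈ 22.8%, i.e. 22.8 m.u.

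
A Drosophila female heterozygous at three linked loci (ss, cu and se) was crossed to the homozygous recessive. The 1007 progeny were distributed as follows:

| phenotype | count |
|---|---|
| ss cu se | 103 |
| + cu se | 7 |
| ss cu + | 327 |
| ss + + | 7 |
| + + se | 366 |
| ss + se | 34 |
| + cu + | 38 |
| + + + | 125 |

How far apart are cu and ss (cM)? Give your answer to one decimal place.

The two most frequent reciprocal classes, ss cu + and + + se, are the parental types, so the F1 was ss cu + / + + se.
The two rarest classes, ss + + and + cu se, are the double crossovers. Comparing them with the parentals, only the cu allele has switched, so cu is the middle locus and the order is ss – cu – se.
Crossovers in the ss–cu interval produce the single-crossover classes + cu + and ss + se (38 + 34 = 72) plus the double crossovers (14).
RF(ss–cu) = (72 + 14) / 1007 = 86/1007 = 0.0854 → 8.5 cM.

8.5 cM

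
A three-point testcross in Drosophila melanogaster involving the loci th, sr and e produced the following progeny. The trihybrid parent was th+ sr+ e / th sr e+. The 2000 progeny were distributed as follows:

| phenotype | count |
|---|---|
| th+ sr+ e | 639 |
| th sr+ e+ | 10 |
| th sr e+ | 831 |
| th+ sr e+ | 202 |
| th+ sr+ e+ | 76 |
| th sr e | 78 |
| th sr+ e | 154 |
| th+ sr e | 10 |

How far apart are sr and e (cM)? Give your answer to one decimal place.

8.7 cM

The two rarest classes, th+ sr e and th sr+ e+, are the double crossovers. Comparing them with the parentals, only the sr allele has switched, so sr is the middle locus and the order is th – sr – e.
Crossovers in the sr–e interval produce the single-crossover classes th+ sr+ e+ and th sr e (76 + 78 = 154) plus the double crossovers (20).
RF(sr–e) = (154 + 20) / 2000 = 174/2000 = 0.0870 → 8.7 cM.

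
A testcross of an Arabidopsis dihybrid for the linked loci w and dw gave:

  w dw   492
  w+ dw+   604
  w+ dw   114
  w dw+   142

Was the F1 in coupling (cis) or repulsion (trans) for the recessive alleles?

The two most frequent classes are w+ dw+ (604) and w dw (492); these are the parental (non-recombinant) types.
So the F1 carried w+ dw+ on one chromosome and w dw on the other — the recessive alleles are on the same chromosome (cis / coupling).

cis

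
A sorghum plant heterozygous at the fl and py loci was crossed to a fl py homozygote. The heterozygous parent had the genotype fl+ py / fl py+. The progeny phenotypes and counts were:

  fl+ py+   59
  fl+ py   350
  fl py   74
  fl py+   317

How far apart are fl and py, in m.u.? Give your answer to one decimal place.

16.6 m.u.

The recombinant classes are fl+ py+ and fl py: 59 + 74 = 133.
Recombination frequency = 133/800 = 0.1663 ≈ 16.6%, i.e. 16.6 m.u.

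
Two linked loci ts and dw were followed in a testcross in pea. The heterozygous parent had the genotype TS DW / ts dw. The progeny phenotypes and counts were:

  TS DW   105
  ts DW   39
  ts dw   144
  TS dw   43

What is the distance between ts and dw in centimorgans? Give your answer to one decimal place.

The recombinant classes are TS dw and ts DW: 43 + 39 = 82.
Recombination frequency = 82/331 = 0.2477 ≈ 24.8%, i.e. 24.8 centimorgans.

24.8 centimorgans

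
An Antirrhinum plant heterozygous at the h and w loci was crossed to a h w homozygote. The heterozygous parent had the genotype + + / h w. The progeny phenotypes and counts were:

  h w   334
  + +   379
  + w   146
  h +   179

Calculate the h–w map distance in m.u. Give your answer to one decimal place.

The recombinant classes are + w and h +: 146 + 179 = 325.
Recombination frequency = 325/1038 = 0.3131 ≈ 31.3%, i.e. 31.3 m.u.

31.3 m.u.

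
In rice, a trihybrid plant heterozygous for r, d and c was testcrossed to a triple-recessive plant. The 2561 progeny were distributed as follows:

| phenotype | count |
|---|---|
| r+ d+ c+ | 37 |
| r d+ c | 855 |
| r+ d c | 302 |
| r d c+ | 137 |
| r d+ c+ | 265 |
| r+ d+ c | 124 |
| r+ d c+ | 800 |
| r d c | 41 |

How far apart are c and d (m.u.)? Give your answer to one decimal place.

25.2 m.u.

The two most frequent reciprocal classes, r d+ c and r+ d c+, are the parental types, so the F1 was r d+ c / r+ d c+.
The two rarest classes, r d c and r+ d+ c+, are the double crossovers. Comparing them with the parentals, only the d allele has switched, so d is the middle locus and the order is r – d – c.
Crossovers in the d–c interval produce the single-crossover classes r d+ c+ and r+ d c (265 + 302 = 567) plus the double crossovers (78).
RF(d–c) = (567 + 78) / 2561 = 645/2561 = 0.2519 → 25.2 m.u.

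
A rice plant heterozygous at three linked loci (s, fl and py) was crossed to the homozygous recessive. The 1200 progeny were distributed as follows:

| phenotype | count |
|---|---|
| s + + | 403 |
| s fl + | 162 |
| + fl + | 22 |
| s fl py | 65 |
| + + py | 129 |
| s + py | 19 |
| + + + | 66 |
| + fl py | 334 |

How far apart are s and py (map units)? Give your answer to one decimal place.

The two most frequent reciprocal classes, s + + and + fl py, are the parental types, so the F1 was s + + / + fl py.
The two rarest classes, s + py and + fl +, are the double crossovers. Comparing them with the parentals, only the py allele has switched, so py is the middle locus and the order is fl – py – s.
Crossovers in the py–s interval produce the single-crossover classes + + + and s fl py (66 + 65 = 131) plus the double crossovers (41).
RF(py–s) = (131 + 41) / 1200 = 172/1200 = 0.1433 → 14.3 map units.

14.3 map units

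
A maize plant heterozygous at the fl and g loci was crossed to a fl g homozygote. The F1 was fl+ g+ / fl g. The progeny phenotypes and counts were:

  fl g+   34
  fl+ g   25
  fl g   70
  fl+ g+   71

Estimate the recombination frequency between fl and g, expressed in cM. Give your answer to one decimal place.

29.5 cM

The recombinant classes are fl+ g and fl g+: 25 + 34 = 59.
Recombination frequency = 59/200 = 0.2950 ≈ 29.5%, i.e. 29.5 cM.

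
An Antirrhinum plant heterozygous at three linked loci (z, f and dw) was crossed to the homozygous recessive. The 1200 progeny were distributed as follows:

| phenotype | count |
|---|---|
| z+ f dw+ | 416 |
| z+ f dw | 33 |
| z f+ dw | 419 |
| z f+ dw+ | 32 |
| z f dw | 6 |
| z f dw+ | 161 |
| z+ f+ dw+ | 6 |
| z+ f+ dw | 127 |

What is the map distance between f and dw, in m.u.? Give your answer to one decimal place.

6.4 m.u.

The two most frequent reciprocal classes, z f+ dw and z+ f dw+, are the parental types, so the F1 was z f+ dw / z+ f dw+.
The two rarest classes, z f dw and z+ f+ dw+, are the double crossovers. Comparing them with the parentals, only the f allele has switched, so f is the middle locus and the order is z – f – dw.
Crossovers in the f–dw interval produce the single-crossover classes z f+ dw+ and z+ f dw (32 + 33 = 65) plus the double crossovers (12).
RF(f–dw) = (65 + 12) / 1200 = 77/1200 = 0.0642 → 6.4 m.u.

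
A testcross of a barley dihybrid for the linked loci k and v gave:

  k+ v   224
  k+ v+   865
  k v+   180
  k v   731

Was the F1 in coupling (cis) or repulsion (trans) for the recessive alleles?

The two most frequent classes are k+ v+ (865) and k v (731); these are the parental (non-recombinant) types.
So the F1 carried k+ v+ on one chromosome and k v on the other — the recessive alleles are on the same chromosome (cis / coupling).

cis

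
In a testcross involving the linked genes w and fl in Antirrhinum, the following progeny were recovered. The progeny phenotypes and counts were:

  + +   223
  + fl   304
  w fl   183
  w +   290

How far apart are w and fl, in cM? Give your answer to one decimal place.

The two most frequent classes, + fl (304) and w + (290), are the parental types, so the F1 was + fl / w +.
The recombinant classes are + + and w fl: 223 + 183 = 406.
Recombination frequency = 406/1000 = 0.4060 ≈ 40.6%, i.e. 40.6 cM.

40.6 cM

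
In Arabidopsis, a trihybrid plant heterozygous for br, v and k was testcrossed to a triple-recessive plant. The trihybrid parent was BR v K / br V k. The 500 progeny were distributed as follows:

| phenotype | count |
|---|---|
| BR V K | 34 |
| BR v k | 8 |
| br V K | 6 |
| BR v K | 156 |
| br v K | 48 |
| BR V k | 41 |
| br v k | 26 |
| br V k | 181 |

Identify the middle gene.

The two rarest classes, BR v k and br V K, are the double crossovers. Comparing them with the parentals, only the k allele has switched, so k is the middle locus and the order is br – k – v.

k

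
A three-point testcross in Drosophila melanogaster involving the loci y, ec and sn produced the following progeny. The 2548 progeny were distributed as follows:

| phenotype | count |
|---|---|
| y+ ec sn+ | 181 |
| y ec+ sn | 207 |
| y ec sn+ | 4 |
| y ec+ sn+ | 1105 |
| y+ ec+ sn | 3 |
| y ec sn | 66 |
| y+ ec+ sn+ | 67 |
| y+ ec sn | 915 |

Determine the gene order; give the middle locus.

ec

The two most frequent reciprocal classes, y ec+ sn+ and y+ ec sn, are the parental types, so the F1 was y ec+ sn+ / y+ ec sn.
The two rarest classes, y ec sn+ and y+ ec+ sn, are the double crossovers. Comparing them with the parentals, only the ec allele has switched, so ec is the middle locus and the order is y – ec – sn.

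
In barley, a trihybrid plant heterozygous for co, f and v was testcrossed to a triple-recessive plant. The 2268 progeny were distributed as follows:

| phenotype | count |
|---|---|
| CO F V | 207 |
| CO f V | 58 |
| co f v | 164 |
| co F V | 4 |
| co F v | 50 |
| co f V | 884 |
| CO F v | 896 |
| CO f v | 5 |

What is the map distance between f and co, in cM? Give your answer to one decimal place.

5.2 cM

The two most frequent reciprocal classes, CO F v and co f V, are the parental types, so the F1 was CO F v / co f V.
The two rarest classes, CO f v and co F V, are the double crossovers. Comparing them with the parentals, only the f allele has switched, so f is the middle locus and the order is co – f – v.
Crossovers in the co–f interval produce the single-crossover classes co F v and CO f V (50 + 58 = 108) plus the double crossovers (9).
RF(co–f) = (108 + 9) / 2268 = 117/2268 = 0.0516 → 5.2 cM.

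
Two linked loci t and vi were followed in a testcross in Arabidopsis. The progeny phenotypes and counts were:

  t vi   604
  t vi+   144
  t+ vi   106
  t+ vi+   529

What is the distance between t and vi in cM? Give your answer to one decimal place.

18.1 cM

The two most frequent classes, t+ vi+ (529) and t vi (604), are the parental types, so the F1 was t+ vi+ / t vi.
The recombinant classes are t+ vi and t vi+: 106 + 144 = 250.
Recombination frequency = 250/1383 = 0.1808 ≈ 18.1%, i.e. 18.1 cM.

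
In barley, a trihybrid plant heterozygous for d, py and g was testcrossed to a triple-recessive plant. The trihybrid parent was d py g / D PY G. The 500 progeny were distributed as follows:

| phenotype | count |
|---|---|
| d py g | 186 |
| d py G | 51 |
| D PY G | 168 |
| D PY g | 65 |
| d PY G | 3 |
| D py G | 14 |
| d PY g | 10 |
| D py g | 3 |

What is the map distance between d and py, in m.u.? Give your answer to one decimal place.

The two rarest classes, D py g and d PY G, are the double crossovers. Comparing them with the parentals, only the d allele has switched, so d is the middle locus and the order is py – d – g.
Crossovers in the py–d interval produce the single-crossover classes d PY g and D py G (10 + 14 = 24) plus the double crossovers (6).
RF(py–d) = (24 + 6) / 500 = 30/500 = 0.0600 → 6.0 m.u.

6.0 m.u.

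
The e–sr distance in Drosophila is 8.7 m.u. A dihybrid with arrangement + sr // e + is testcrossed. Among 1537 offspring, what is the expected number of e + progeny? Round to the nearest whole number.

702

A map distance of 8.7 m.u. corresponds to a recombination frequency of 0.087.
The F1 is + sr / e +, so e + is a parental gamete class with expected frequency (1 − r)/2 = 0.913/2 = 0.4565.
Expected number = 0.4565 × 1537 = 701.64 ≈ 702.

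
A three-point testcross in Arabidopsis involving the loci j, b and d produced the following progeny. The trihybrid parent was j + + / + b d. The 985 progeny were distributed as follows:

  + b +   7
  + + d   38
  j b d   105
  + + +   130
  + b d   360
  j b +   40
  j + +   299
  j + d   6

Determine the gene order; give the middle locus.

d

The two rarest classes, j + d and + b +, are the double crossovers. Comparing them with the parentals, only the d allele has switched, so d is the middle locus and the order is b – d – j.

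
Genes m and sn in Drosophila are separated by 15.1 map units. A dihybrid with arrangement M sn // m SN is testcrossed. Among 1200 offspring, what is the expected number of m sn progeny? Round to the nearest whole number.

91

A map distance of 15.1 map units corresponds to a recombination frequency of 0.151.
The F1 is M sn / m SN, so m sn is a recombinant gamete class with expected frequency r/2 = 0.151/2 = 0.0755.
Expected number = 0.0755 × 1200 = 90.60 ≈ 91.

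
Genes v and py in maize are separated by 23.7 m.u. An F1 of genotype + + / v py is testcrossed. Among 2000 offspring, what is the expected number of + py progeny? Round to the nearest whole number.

237

A map distance of 23.7 m.u. corresponds to a recombination frequency of 0.237.
The F1 is + + / v py, so + py is a recombinant gamete class with expected frequency r/2 = 0.237/2 = 0.1185.
Expected number = 0.1185 × 2000 = 237.00 ≈ 237.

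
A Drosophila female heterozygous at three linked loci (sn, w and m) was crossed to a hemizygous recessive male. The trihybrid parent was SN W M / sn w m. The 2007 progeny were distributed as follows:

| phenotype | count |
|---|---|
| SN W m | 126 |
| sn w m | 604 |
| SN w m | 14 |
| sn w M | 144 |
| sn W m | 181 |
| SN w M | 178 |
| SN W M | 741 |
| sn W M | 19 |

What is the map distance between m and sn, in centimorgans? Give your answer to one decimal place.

15.1 centimorgans

The two rarest classes, sn W M and SN w m, are the double crossovers. Comparing them with the parentals, only the sn allele has switched, so sn is the middle locus and the order is w – sn – m.
Crossovers in the sn–m interval produce the single-crossover classes SN W m and sn w M (126 + 144 = 270) plus the double crossovers (33).
RF(sn–m) = (270 + 33) / 2007 = 303/2007 = 0.1510 → 15.1 centimorgans.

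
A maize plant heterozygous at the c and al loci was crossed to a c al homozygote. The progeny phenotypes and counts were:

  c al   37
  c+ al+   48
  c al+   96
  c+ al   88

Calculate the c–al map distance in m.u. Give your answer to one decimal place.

31.6 m.u.

The two most frequent classes, c+ al (88) and c al+ (96), are the parental types, so the F1 was c+ al / c al+.
The recombinant classes are c+ al+ and c al: 48 + 37 = 85.
Recombination frequency = 85/269 = 0.3160 ≈ 31.6%, i.e. 31.6 m.u.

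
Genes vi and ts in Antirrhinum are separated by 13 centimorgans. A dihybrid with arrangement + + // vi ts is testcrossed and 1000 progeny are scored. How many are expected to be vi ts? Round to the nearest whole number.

435

A map distance of 13 centimorgans corresponds to a recombination frequency of 0.130.
The F1 is + + / vi ts, so vi ts is a parental gamete class with expected frequency (1 − r)/2 = 0.870/2 = 0.4350.
Expected number = 0.4350 × 1000 = 435.00 ≈ 435.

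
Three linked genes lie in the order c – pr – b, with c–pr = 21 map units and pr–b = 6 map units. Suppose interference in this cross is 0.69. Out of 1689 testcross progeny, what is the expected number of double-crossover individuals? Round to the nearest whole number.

7

Map distances give recombination frequencies of 0.210 and 0.060 for the two intervals.
With interference 0.69 (so coincidence = 0.31), expected double-crossover frequency = 0.210 × 0.060 × 0.31 = 0.00391.
Expected number = 0.00391 × 1689 = 6.60 ≈ 7.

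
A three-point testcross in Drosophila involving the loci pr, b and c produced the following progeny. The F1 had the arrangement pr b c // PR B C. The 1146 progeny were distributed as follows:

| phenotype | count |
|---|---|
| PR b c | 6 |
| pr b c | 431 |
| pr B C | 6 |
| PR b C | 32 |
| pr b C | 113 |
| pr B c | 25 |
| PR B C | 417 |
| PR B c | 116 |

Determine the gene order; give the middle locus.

pr

The two rarest classes, PR b c and pr B C, are the double crossovers. Comparing them with the parentals, only the pr allele has switched, so pr is the middle locus and the order is c – pr – b.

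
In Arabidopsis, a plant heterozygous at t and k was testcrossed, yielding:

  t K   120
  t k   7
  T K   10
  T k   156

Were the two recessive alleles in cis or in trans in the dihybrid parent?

trans

The two most frequent classes are T k (156) and t K (120); these are the parental (non-recombinant) types.
So the F1 carried T k on one chromosome and t K on the other — the recessive alleles are on opposite chromosomes (trans / repulsion).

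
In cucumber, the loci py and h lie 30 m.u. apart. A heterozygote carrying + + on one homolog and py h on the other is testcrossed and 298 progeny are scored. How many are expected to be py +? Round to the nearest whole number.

45

A map distance of 30 m.u. corresponds to a recombination frequency of 0.300.
The F1 is + + / py h, so py + is a recombinant gamete class with expected frequency r/2 = 0.300/2 = 0.1500.
Expected number = 0.1500 × 298 = 44.70 ≈ 45.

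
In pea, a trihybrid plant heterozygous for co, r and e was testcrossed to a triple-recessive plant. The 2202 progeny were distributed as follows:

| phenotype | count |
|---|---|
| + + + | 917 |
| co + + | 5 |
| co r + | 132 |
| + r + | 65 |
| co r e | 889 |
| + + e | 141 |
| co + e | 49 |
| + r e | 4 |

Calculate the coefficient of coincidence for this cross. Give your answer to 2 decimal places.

0.57

The two most frequent reciprocal classes, co r e and + + +, are the parental types, so the F1 was co r e / + + +.
The two rarest classes, + r e and co + +, are the double crossovers. Comparing them with the parentals, only the co allele has switched, so co is the middle locus and the order is e – co – r.
e–co: (273 + 9)/2202 = 0.1281; co–r: (114 + 9)/2202 = 0.0559.
Expected DCO frequency = 0.1281 × 0.0559 ≈ 0.00716; observed = 9/2202 ≈ 0.00409.
Coefficient of coincidence = 0.00409/0.00716 ≈ 0.57.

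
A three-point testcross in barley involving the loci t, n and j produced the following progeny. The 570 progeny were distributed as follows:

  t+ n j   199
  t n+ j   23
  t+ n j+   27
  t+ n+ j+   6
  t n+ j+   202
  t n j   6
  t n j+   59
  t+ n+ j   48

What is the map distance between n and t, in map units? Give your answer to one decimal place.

The two most frequent reciprocal classes, t+ n j and t n+ j+, are the parental types, so the F1 was t+ n j / t n+ j+.
The two rarest classes, t n j and t+ n+ j+, are the double crossovers. Comparing them with the parentals, only the t allele has switched, so t is the middle locus and the order is j – t – n.
Crossovers in the t–n interval produce the single-crossover classes t+ n+ j and t n j+ (48 + 59 = 107) plus the double crossovers (12).
RF(t–n) = (107 + 12) / 570 = 119/570 = 0.2088 → 20.9 map units.

20.9 map units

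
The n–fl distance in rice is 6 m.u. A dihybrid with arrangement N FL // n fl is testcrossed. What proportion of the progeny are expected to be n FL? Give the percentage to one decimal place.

3.0%

A map distance of 6 m.u. corresponds to a recombination frequency of 0.060.
The F1 is N FL / n fl, so n FL is a recombinant gamete class with expected frequency r/2 = 0.060/2 = 0.0300.
That is 0.0300 = 3.0% of the progeny.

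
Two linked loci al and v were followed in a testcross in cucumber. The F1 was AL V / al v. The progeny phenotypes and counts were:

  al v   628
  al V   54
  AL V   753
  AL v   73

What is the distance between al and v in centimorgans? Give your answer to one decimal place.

8.4 centimorgans

The recombinant classes are AL v and al V: 73 + 54 = 127.
Recombination frequency = 127/1508 = 0.0842 ≈ 8.4%, i.e. 8.4 centimorgans.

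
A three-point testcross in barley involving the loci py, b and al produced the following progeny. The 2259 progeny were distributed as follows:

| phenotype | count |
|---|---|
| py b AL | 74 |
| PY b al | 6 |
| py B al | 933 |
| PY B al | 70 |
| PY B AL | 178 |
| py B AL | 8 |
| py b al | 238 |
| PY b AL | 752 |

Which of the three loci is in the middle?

The two most frequent reciprocal classes, PY b AL and py B al, are the parental types, so the F1 was PY b AL / py B al.
The two rarest classes, PY b al and py B AL, are the double crossovers. Comparing them with the parentals, only the al allele has switched, so al is the middle locus and the order is b – al – py.

al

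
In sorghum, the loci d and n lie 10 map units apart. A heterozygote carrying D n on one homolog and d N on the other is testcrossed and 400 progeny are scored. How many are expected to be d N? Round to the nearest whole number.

180

A map distance of 10 map units corresponds to a recombination frequency of 0.100.
The F1 is D n / d N, so d N is a parental gamete class with expected frequency (1 − r)/2 = 0.900/2 = 0.4500.
Expected number = 0.4500 × 400 = 180.00 ≈ 180.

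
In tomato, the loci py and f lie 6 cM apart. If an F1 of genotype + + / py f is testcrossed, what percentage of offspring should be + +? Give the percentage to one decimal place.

A map distance of 6 cM corresponds to a recombination frequency of 0.060.
The F1 is + + / py f, so + + is a parental gamete class with expected frequency (1 − r)/2 = 0.940/2 = 0.4700.
That is 0.4700 = 47.0% of the progeny.

47.0%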